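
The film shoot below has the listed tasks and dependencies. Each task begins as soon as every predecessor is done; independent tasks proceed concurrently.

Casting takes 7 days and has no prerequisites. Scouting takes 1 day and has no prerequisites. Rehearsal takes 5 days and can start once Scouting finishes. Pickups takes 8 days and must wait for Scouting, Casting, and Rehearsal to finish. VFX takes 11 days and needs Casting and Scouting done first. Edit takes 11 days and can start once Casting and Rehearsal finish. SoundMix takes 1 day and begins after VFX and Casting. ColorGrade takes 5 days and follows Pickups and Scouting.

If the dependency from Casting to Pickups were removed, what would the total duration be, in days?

19

Original critical path: Casting→Pickups→ColorGrade = 7+8+5 = 20 ⇒ 20 days.
Without Casting→Pickups, Pickups's earliest start moves from 7 to 6.
The longest chain is now Casting→VFX→SoundMix = 7+11+1 = 19, so the film shoot takes 19 days.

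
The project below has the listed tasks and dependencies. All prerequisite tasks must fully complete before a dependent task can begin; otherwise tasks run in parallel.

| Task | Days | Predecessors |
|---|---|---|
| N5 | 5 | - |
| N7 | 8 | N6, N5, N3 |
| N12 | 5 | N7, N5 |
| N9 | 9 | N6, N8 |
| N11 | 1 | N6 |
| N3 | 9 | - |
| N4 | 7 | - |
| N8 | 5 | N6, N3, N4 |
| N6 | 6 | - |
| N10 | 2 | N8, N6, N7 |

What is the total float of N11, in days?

Critical path: N3→N8→N9 = 9+5+9 = 23, so the finish is 23 days.
N11 finishes as early as 7 and must finish by 23.
So N11 can slip 23 − 7 = 16 days.

16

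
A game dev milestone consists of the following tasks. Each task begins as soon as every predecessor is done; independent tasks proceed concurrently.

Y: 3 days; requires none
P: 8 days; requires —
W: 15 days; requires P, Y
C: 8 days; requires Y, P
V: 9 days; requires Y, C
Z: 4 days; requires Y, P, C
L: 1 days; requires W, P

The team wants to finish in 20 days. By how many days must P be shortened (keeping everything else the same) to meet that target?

Current finish: 25 days; target: 20.
P is on every critical path, so each day cut from P cuts the finish by one (this holds down to a finish of 20).
Need 25 − 20 = 5 days off P → P becomes 3 days, finish becomes 20.

5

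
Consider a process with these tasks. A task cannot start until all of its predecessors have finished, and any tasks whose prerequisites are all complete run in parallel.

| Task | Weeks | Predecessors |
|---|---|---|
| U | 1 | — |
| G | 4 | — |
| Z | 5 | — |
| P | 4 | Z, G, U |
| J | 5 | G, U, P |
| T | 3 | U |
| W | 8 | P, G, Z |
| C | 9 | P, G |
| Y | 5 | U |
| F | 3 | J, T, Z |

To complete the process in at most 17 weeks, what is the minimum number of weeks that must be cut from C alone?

Current finish: 18 weeks; target: 17.
C is on every critical path, so each week cut from C cuts the finish by one (this holds down to a finish of 17).
Need 18 − 17 = 1 week off C → C becomes 8 weeks, finish becomes 17.

1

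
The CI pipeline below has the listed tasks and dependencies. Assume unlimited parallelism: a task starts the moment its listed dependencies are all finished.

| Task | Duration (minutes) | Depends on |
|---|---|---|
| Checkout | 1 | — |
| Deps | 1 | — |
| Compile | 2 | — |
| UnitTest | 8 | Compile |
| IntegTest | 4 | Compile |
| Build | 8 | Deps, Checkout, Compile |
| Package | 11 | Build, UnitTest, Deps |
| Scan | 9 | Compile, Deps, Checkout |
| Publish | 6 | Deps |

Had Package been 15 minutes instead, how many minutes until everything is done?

The binding path is Compile→UnitTest→Package = 2+8+11 = 21; finish at 21 minutes.
Package lies on that path, so at 15 minutes the path becomes 25 minutes.
No other chain overtakes it, so the finish is 25 minutes.

25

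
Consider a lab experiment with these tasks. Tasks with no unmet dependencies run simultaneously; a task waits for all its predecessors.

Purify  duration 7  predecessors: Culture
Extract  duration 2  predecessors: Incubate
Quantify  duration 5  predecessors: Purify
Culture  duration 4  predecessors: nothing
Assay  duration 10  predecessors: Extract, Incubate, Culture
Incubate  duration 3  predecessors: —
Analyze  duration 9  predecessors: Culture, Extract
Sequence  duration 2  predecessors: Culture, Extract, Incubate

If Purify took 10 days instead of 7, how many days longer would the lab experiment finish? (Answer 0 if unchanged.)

Actual critical path: Culture→Purify→Quantify = 4+7+5 = 16 ⇒ 16 days.
Purify lies on that path, so at 10 days the path becomes 19 days.
No other chain overtakes it, so the finish is 19 days.
Change in finish: 19 − 16 = +3 days.

3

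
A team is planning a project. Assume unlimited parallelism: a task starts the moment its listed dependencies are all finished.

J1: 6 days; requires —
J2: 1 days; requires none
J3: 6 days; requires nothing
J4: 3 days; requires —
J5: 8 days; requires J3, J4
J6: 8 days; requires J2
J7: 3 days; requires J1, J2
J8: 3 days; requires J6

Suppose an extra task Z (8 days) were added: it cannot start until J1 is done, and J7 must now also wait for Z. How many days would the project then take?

17

Originally the project takes 14 days.
With Z inserted, J7 now waits for max(J1, J2, Z).
New critical path: J1→Z→J7 = 6+8+3 = 17 ⇒ 17 days.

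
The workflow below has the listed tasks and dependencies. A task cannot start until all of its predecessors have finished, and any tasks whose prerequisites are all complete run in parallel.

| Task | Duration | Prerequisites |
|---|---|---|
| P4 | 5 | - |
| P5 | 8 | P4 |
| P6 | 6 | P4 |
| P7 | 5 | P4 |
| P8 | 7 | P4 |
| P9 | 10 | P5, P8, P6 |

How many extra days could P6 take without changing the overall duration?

Critical path: P4→P5→P9 = 5+8+10 = 23, so the finish is 23 days.
P6 finishes as early as 11 and must finish by 13.
Float = 23 − 21 = 2.

2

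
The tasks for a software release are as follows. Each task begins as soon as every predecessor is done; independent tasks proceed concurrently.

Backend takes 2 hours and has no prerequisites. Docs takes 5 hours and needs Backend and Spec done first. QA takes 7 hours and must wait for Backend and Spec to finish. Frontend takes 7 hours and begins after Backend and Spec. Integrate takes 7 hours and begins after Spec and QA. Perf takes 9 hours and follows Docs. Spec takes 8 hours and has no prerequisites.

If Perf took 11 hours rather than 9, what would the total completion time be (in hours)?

24

Baseline: Spec→Docs→Perf = 8+5+9 = 22 → 22 hours.
Perf lies on that path, so at 11 hours the path becomes 24 hours.
The critical path is still Spec→Docs→Perf; finish is now 24 hours.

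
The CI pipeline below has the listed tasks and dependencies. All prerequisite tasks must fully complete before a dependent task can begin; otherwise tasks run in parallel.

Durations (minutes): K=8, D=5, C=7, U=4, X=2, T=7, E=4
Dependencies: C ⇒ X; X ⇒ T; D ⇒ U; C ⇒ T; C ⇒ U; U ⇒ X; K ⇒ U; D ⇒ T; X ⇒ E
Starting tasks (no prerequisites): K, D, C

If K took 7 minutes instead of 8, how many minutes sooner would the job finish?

Baseline: K→U→X→T = 8+4+2+7 = 21 → 21 minutes.
K lies on that path, so at 7 minutes the path becomes 20 minutes.
No other chain overtakes it, so the finish is 20 minutes.
Change in finish: 20 − 21 = -1 minutes.

1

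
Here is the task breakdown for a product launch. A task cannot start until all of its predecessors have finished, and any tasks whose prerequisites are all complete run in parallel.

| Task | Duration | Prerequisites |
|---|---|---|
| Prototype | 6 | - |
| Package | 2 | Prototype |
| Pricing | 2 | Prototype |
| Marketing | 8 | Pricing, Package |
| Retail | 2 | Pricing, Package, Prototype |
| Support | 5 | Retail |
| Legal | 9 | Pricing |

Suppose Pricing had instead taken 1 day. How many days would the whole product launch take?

16

As given, the longest chain is Prototype→Pricing→Legal = 6+2+9 = 17, so the finish is 17 days.
Pricing is on the critical path; changing it to 1 makes that path 16 days.
The binding chain switches to Prototype→Package→Marketing = 6+2+8 = 16; finish 16 days.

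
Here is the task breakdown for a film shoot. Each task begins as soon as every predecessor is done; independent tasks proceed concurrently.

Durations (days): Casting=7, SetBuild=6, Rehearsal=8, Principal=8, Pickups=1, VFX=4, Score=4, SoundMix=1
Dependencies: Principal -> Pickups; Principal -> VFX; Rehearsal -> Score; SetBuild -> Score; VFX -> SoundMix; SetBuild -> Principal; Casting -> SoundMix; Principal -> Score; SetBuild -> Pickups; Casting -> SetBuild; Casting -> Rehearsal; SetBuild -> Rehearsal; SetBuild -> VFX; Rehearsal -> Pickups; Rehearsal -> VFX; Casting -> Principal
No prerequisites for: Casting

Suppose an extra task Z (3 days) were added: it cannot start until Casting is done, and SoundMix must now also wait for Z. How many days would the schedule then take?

26

Originally the schedule takes 26 days.
With Z inserted, SoundMix now waits for max(Casting, VFX, Z).
New critical path: Casting→SetBuild→Rehearsal→VFX→SoundMix = 7+6+8+4+1 = 26 ⇒ 26 days.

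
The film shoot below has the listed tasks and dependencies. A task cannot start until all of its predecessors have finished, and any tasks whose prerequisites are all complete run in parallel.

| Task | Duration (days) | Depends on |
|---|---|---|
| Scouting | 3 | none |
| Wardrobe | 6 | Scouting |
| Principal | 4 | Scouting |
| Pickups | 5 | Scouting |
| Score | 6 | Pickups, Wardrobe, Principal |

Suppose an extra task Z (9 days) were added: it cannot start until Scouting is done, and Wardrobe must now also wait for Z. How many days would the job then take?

Originally the job takes 15 days.
With Z inserted, Wardrobe now waits for max(Scouting, Z).
New critical path: Scouting→Z→Wardrobe→Score = 3+9+6+6 = 24 ⇒ 24 days.

24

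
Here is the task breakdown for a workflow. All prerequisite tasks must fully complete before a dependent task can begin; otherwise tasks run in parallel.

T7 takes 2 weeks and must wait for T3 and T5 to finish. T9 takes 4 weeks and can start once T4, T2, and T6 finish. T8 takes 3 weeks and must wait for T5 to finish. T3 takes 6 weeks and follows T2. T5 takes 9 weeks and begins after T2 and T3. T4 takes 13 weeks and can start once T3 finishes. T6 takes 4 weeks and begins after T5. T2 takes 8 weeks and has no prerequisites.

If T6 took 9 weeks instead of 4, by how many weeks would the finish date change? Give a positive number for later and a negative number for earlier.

5

Baseline: T2→T3→T5→T6→T9 = 8+6+9+4+4 = 31 → 31 weeks.
Since T6 is critical, the +5 change carries straight to that chain (now 36 weeks).
The critical path is still T2→T3→T5→T6→T9; finish is now 36 weeks.
Change in finish: 36 − 31 = +5 weeks.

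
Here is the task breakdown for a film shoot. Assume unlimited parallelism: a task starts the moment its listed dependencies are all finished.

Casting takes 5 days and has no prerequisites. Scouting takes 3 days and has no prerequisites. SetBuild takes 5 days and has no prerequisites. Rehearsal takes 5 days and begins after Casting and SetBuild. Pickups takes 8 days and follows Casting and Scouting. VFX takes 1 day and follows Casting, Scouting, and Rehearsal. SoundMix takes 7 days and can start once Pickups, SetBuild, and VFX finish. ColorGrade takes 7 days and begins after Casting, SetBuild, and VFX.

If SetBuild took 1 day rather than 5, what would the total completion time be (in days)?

Baseline: Casting→Pickups→SoundMix = 5+8+7 = 20 → 20 days.
The longest path through SetBuild is only 18 days, so SetBuild has float 2.
The critical path is still Casting→Pickups→SoundMix; finish is now 20 days.

20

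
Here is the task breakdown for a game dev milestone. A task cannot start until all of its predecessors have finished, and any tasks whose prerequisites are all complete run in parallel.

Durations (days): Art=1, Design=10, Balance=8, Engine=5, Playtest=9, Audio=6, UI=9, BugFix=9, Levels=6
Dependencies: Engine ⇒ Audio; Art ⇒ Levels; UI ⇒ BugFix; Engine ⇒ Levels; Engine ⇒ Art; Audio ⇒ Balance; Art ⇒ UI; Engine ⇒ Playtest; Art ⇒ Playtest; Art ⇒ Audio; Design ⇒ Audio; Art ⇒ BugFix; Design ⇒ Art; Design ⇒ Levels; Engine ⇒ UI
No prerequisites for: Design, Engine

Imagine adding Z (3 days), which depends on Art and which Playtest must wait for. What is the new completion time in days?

29

Originally the project takes 29 days.
With Z inserted, Playtest now waits for max(Engine, Art, Z).
New critical path: Design→Art→UI→BugFix = 10+1+9+9 = 29 ⇒ 29 days.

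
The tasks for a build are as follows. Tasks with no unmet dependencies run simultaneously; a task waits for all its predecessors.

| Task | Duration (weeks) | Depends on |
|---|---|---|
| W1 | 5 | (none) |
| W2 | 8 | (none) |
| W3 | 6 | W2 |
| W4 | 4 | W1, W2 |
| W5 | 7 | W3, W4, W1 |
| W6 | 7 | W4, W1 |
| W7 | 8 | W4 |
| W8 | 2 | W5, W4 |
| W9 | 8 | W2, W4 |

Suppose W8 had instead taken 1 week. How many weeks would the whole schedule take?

22

As given, the longest chain is W2→W3→W5→W8 = 8+6+7+2 = 23, so the finish is 23 weeks.
W8 is on the critical path; changing it to 1 makes that path 22 weeks.
No other chain overtakes it, so the finish is 22 weeks.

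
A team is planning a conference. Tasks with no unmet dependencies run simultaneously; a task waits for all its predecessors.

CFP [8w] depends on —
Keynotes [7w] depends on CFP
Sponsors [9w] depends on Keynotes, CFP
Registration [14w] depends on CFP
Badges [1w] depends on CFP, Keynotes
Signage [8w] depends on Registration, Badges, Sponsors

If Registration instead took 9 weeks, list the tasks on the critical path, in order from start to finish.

Actual critical path: CFP→Keynotes→Sponsors→Signage = 8+7+9+8 = 32 ⇒ 32 weeks.
The longest path through Registration is only 30 weeks, so Registration has float 2.
No other chain overtakes it, so the finish is 32 weeks.

CFP, Keynotes, Sponsors, Signage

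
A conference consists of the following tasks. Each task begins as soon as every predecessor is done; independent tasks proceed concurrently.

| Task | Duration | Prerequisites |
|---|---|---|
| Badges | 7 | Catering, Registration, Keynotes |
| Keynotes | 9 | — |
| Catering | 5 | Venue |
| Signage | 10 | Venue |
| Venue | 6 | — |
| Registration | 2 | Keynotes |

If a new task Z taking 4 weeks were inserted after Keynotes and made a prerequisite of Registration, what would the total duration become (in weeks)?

22

Originally the plan takes 18 weeks.
With Z inserted, Registration now waits for max(Keynotes, Z).
New critical path: Keynotes→Z→Registration→Badges = 9+4+2+7 = 22 ⇒ 22 weeks.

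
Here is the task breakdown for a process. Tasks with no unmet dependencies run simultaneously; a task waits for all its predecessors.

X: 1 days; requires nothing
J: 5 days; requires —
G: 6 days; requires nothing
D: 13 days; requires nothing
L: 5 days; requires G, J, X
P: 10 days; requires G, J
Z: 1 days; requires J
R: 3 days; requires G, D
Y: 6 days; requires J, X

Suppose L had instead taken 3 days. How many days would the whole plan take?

16

Critical path before the change: G→P = 6+10 = 16 giving 16 days.
L has 5 days of float (longest path through it is 11).
No other chain overtakes it, so the finish is 16 days.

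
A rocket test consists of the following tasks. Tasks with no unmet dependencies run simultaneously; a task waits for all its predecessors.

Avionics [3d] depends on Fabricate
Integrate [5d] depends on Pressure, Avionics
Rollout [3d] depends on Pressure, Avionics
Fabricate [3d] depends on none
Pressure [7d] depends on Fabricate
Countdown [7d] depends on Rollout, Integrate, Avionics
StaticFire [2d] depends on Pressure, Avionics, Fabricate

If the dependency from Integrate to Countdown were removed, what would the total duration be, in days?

With the dependency in place, Fabricate→Pressure→Integrate→Countdown = 3+7+5+7 = 22 sets the finish at 22 days.
Without Integrate→Countdown, Countdown's earliest start moves from 15 to 13.
New critical path: Fabricate→Pressure→Rollout→Countdown = 3+7+3+7 = 20 ⇒ 20 days.

20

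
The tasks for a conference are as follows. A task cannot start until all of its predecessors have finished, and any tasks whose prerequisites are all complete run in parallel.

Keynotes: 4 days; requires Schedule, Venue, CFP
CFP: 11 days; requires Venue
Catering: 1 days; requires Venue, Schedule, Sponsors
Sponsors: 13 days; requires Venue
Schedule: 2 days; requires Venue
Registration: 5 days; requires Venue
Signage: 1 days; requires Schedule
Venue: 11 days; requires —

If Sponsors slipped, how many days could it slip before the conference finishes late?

Venue→CFP→Keynotes = 11+11+4 = 26 sets the makespan at 26 days.
Longest path through Sponsors: 25 days (earliest finish 24, latest finish 25).
Float = 26 − 25 = 1.

1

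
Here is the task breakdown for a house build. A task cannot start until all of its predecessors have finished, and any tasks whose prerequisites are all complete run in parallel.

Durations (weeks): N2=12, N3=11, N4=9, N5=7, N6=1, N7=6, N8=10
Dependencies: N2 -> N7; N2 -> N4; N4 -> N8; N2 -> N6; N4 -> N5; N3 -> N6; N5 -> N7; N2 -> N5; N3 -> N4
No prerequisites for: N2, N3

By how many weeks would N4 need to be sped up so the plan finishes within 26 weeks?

8

Current finish: 34 weeks; target: 26.
N4 is on every critical path, so each week cut from N4 cuts the finish by one (this holds down to a finish of 26).
Need 34 − 26 = 8 weeks off N4 → N4 becomes 1 week, finish becomes 26.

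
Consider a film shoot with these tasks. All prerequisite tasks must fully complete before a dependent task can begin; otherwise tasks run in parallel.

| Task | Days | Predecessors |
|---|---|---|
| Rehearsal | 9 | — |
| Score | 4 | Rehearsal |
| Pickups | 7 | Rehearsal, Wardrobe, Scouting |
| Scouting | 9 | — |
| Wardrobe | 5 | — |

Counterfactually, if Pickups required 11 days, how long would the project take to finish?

As given, the longest chain is Scouting→Pickups = 9+7 = 16, so the finish is 16 days.
Since Pickups is critical, the +4 change carries straight to that chain (now 20 days).
No other chain overtakes it, so the finish is 20 days.

20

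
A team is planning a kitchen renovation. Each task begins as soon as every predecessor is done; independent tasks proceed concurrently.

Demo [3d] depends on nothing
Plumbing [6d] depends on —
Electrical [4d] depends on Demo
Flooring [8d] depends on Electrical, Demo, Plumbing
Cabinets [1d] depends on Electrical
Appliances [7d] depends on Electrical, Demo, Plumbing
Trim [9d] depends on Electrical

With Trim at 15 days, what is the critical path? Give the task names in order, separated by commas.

Baseline: Demo→Electrical→Trim = 3+4+9 = 16 → 16 days.
Trim is on the critical path; changing it to 15 makes that path 22 days.
No other chain overtakes it, so the finish is 22 days.

Demo, Electrical, Trim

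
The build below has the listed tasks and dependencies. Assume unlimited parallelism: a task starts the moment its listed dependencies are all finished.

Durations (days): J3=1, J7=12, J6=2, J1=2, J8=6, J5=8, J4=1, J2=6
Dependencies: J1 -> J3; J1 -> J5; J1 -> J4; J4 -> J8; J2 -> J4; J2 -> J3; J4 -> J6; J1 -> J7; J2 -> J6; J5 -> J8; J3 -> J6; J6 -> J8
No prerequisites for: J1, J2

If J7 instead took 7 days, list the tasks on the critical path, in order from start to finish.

J1, J5, J8

The binding path is J1→J5→J8 = 2+8+6 = 16; finish at 16 days.
The longest path through J7 is only 14 days, so J7 has float 2.
That remains the longest chain; total 16 days.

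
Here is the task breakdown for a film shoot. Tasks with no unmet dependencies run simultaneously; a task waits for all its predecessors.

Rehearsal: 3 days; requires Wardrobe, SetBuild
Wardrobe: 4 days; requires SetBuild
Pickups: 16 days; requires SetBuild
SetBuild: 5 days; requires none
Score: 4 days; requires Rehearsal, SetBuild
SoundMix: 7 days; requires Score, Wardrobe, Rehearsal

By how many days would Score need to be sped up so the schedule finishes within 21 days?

Current finish: 23 days; target: 21.
Score is on every critical path, so each day cut from Score cuts the finish by one (this holds down to a finish of 21).
Need 23 − 21 = 2 days off Score → Score becomes 2 days, finish becomes 21.

2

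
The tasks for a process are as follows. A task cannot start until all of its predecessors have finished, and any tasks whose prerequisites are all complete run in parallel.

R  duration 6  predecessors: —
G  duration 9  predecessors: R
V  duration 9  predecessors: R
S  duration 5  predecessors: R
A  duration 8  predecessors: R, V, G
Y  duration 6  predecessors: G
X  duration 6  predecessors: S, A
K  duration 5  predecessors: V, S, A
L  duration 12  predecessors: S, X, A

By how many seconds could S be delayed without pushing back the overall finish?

12

Critical path: R→G→A→X→L = 6+9+8+6+12 = 41, so the finish is 41 seconds.
The longest chain containing S totals 29 seconds.
Float = 41 − 29 = 12.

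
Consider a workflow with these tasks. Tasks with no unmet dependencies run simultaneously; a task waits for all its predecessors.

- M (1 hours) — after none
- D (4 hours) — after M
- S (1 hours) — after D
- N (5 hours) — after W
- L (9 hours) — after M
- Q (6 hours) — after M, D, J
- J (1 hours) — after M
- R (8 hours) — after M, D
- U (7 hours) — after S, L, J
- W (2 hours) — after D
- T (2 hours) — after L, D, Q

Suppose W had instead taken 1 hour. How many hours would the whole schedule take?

Baseline: M→L→U = 1+9+7 = 17 → 17 hours.
W has 5 hours of float (longest path through it is 12).
No other chain overtakes it, so the finish is 17 hours.

17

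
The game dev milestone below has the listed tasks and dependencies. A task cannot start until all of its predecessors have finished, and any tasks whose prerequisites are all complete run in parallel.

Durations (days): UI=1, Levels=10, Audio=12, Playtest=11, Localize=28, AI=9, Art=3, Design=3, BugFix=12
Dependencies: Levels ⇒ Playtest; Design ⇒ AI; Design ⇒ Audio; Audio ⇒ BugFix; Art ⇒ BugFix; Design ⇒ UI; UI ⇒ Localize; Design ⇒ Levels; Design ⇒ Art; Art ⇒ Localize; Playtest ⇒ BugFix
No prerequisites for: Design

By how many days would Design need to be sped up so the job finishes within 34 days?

2

Current finish: 36 days; target: 34.
Design is on every critical path, so each day cut from Design cuts the finish by one (this holds down to a finish of 34).
Need 36 − 34 = 2 days off Design → Design becomes 1 day, finish becomes 34.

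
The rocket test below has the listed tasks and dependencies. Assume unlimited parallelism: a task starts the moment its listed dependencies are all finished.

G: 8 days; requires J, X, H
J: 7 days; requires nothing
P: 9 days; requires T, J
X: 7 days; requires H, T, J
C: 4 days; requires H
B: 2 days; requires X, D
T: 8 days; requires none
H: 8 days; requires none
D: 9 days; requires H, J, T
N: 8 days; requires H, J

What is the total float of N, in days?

7

T→X→G = 8+7+8 = 23 sets the makespan at 23 days.
The longest chain containing N totals 16 days.
Slack of N = 15 − 8 = 7 days.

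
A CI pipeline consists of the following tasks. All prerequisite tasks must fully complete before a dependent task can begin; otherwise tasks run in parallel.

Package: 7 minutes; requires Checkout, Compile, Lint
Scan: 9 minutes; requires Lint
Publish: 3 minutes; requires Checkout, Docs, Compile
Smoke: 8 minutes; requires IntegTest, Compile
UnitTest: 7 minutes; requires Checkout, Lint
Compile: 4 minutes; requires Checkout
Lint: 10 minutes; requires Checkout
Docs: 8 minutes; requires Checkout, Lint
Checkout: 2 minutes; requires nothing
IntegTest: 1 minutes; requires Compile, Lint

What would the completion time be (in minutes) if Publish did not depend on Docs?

21

Original critical path: Checkout→Lint→Docs→Publish = 2+10+8+3 = 23 ⇒ 23 minutes.
Without Docs→Publish, Publish's earliest start moves from 20 to 6.
New critical path: Checkout→Lint→IntegTest→Smoke = 2+10+1+8 = 21 ⇒ 21 minutes.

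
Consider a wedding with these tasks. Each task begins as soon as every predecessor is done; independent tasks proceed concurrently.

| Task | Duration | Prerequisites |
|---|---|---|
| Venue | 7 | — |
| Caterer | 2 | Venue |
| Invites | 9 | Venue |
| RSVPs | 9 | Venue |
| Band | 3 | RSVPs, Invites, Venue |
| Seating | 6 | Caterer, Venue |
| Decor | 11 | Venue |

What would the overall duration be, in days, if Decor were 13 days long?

Baseline: Venue→Invites→Band = 7+9+3 = 19 → 19 days.
The longest path through Decor is only 18 days, so Decor has float 1.
New critical path: Venue→Decor = 7+13 = 20 ⇒ 20 days.

20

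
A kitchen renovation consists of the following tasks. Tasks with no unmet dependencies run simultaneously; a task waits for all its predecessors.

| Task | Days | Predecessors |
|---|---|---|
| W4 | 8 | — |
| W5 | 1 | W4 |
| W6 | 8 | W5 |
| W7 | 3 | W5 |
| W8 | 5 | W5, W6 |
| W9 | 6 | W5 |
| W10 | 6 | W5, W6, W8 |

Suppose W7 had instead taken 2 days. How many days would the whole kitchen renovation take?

Actual critical path: W4→W5→W6→W8→W10 = 8+1+8+5+6 = 28 ⇒ 28 days.
W7 is off the critical path — its longest chain is 12 days, giving 16 of slack.
That remains the longest chain; total 28 days.

28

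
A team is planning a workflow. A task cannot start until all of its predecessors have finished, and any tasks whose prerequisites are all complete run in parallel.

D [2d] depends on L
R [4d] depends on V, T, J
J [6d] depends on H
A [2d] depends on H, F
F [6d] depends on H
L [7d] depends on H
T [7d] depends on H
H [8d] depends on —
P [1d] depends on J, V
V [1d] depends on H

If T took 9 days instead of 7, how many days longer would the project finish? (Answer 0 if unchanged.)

2

As given, the longest chain is H→T→R = 8+7+4 = 19, so the finish is 19 days.
T lies on that path, so at 9 days the path becomes 21 days.
That remains the longest chain; total 21 days.
Change in finish: 21 − 19 = +2 days.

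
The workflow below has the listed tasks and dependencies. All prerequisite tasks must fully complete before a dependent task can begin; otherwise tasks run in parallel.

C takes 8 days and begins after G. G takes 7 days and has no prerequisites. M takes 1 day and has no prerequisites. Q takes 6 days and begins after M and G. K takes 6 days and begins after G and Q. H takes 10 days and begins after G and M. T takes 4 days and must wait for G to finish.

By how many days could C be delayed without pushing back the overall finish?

4

Critical path: G→Q→K = 7+6+6 = 19, so the finish is 19 days.
Longest path through C: 15 days (earliest finish 15, latest finish 19).
Float = 19 − 15 = 4.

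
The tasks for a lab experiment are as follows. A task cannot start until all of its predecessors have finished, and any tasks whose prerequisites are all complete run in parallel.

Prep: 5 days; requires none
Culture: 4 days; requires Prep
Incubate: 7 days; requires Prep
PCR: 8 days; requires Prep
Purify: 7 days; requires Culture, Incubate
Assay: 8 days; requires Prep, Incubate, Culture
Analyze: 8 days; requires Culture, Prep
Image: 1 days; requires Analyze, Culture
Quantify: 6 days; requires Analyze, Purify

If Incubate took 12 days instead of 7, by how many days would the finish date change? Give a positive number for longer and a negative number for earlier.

5

Critical path before the change: Prep→Incubate→Purify→Quantify = 5+7+7+6 = 25 giving 25 days.
Incubate lies on that path, so at 12 days the path becomes 30 days.
That remains the longest chain; total 30 days.
Change in finish: 30 − 25 = +5 days.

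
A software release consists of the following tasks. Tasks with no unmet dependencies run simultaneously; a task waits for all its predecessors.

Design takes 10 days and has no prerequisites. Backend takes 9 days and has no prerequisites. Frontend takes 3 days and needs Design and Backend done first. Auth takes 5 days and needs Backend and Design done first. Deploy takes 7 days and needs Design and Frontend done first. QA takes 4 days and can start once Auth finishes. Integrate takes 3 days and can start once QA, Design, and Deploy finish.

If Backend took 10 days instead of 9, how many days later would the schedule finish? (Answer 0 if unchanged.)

0

Critical path before the change: Design→Frontend→Deploy→Integrate = 10+3+7+3 = 23 giving 23 days.
The longest path through Backend is only 22 days, so Backend has float 1.
The critical path is still Design→Frontend→Deploy→Integrate; finish is now 23 days.
Change in finish: 23 − 23 = +0 days.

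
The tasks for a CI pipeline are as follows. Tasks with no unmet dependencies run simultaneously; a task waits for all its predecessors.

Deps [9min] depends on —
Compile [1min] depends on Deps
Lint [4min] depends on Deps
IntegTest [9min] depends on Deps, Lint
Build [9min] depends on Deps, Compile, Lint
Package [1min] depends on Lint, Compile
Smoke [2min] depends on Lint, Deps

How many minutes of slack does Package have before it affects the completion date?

Critical path: Deps→Lint→IntegTest = 9+4+9 = 22, so the finish is 22 minutes.
The longest chain containing Package totals 14 minutes.
Float = 22 − 14 = 8.

8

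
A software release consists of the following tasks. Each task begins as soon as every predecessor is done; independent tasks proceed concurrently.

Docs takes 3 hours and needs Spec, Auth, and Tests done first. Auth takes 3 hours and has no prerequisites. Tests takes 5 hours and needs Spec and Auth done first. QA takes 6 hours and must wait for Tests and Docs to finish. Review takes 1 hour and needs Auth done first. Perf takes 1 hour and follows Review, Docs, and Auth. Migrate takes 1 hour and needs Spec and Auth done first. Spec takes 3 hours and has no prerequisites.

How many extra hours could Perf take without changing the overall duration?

5

The longest chain is Spec→Tests→Docs→QA = 3+5+3+6 = 17; overall finish 17 hours.
Perf finishes as early as 12 and must finish by 17.
So Perf can slip 17 − 12 = 5 hours.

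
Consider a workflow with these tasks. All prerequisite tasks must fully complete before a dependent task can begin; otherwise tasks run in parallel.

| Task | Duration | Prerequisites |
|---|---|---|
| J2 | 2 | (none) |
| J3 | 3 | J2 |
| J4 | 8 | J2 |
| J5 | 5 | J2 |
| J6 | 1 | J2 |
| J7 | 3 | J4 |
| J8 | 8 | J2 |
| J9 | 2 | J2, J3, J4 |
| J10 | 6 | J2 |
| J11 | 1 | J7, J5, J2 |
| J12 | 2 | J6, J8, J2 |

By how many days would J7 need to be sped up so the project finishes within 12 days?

Current finish: 14 days; target: 12.
J7 is on every critical path, so each day cut from J7 cuts the finish by one (this holds down to a finish of 12).
Need 14 − 12 = 2 days off J7 → J7 becomes 1 day, finish becomes 12.

2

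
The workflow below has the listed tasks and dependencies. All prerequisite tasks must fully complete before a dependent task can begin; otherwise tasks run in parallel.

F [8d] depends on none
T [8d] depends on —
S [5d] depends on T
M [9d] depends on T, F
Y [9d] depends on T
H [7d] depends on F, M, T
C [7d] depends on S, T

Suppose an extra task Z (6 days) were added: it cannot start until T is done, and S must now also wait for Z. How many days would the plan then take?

26

Originally the plan takes 24 days.
With Z inserted, S now waits for max(T, Z).
New critical path: T→Z→S→C = 8+6+5+7 = 26 ⇒ 26 days.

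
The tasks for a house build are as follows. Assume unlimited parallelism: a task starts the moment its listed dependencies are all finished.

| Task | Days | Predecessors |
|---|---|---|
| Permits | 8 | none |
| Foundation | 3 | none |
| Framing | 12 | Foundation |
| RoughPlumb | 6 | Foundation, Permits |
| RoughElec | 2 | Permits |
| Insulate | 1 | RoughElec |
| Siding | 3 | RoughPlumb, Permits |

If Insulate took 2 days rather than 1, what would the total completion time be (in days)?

17

Actual critical path: Permits→RoughPlumb→Siding = 8+6+3 = 17 ⇒ 17 days.
Insulate is off the critical path — its longest chain is 11 days, giving 6 of slack.
The critical path is still Permits→RoughPlumb→Siding; finish is now 17 days.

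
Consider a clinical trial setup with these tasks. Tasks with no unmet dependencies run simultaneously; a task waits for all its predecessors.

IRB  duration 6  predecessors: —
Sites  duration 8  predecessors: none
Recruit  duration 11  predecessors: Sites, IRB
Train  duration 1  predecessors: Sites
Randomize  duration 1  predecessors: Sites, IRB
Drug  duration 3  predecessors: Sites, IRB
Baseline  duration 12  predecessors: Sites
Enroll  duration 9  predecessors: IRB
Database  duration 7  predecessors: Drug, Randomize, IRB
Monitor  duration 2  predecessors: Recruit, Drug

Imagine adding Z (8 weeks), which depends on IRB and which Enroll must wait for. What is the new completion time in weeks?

23

Originally the clinical trial setup takes 21 weeks.
With Z inserted, Enroll now waits for max(IRB, Z).
New critical path: IRB→Z→Enroll = 6+8+9 = 23 ⇒ 23 weeks.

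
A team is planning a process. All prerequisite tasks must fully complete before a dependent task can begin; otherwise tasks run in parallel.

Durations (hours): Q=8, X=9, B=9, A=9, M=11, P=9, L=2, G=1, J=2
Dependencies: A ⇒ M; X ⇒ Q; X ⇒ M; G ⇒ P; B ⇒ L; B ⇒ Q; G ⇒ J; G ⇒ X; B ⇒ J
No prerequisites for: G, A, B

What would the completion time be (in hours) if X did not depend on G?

Before: longest chain G→X→M = 1+9+11 = 21, finish 21.
Without G→X, X's earliest start moves from 1 to 0.
The longest chain is now A→M = 9+11 = 20, so the project takes 20 hours.

20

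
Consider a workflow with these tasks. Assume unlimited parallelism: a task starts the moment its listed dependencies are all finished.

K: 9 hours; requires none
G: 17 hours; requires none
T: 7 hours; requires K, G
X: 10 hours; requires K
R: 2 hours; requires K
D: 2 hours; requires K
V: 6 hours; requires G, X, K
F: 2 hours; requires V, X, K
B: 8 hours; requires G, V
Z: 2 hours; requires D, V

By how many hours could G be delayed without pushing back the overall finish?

K→X→V→B = 9+10+6+8 = 33 sets the makespan at 33 hours.
G finishes as early as 17 and must finish by 19.
Float = 33 − 31 = 2.

2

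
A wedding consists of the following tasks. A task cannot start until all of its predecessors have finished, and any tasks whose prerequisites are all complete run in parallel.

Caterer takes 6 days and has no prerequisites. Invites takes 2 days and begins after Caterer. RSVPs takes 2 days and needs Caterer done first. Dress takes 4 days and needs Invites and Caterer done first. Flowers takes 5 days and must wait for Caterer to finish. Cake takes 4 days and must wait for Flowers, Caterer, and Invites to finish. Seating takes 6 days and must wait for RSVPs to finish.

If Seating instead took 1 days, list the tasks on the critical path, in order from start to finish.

Caterer, Flowers, Cake

Baseline: Caterer→Flowers→Cake = 6+5+4 = 15 → 15 days.
Seating has 1 day of float (longest path through it is 14).
The critical path is still Caterer→Flowers→Cake; finish is now 15 days.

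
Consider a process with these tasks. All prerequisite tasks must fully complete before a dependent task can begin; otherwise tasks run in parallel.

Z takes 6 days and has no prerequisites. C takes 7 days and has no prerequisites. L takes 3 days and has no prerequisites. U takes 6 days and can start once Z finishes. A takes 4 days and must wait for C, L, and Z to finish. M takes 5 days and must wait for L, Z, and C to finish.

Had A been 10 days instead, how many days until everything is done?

17

The binding path is Z→U = 6+6 = 12; finish at 12 days.
A has 1 day of float (longest path through it is 11).
Now C→A = 7+10 = 17 is longest, so the finish becomes 17 days.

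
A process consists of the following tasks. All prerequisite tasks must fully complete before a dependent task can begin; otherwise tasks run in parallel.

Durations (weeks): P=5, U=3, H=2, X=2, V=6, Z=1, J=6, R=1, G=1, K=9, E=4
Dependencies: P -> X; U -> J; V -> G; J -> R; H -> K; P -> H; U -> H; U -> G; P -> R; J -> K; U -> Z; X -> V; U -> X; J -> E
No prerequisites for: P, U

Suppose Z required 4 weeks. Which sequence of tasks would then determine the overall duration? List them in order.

Actual critical path: U→J→K = 3+6+9 = 18 ⇒ 18 weeks.
Z is off the critical path — its longest chain is 4 weeks, giving 14 of slack.
That remains the longest chain; total 18 weeks.

U, J, K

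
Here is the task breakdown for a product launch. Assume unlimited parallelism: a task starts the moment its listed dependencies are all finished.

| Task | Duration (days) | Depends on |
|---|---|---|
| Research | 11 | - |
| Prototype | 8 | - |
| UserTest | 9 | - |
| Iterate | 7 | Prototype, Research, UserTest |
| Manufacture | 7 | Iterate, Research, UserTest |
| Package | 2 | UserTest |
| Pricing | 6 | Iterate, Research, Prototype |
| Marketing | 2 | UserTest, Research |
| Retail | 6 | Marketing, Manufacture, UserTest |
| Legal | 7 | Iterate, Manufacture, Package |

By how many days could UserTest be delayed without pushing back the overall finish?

Critical path: Research→Iterate→Manufacture→Legal = 11+7+7+7 = 32, so the finish is 32 days.
The longest chain containing UserTest totals 30 days.
Float = 32 − 30 = 2.

2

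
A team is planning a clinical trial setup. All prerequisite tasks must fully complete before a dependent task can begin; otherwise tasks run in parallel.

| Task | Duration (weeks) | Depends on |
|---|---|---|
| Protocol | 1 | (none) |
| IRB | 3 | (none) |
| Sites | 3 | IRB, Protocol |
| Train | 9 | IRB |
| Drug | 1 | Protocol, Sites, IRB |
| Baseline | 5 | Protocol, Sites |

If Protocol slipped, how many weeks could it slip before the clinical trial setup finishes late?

3

Critical path: IRB→Train = 3+9 = 12, so the finish is 12 weeks.
The longest chain containing Protocol totals 9 weeks.
Slack of Protocol = 3 − 0 = 3 weeks.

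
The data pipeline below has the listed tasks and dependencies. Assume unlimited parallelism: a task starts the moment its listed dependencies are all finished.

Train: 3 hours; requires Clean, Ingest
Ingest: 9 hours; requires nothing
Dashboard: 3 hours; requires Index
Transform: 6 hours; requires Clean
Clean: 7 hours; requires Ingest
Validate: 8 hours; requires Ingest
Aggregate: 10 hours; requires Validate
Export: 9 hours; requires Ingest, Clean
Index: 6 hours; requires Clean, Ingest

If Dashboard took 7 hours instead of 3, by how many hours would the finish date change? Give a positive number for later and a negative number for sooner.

Critical path before the change: Ingest→Validate→Aggregate = 9+8+10 = 27 giving 27 hours.
The longest path through Dashboard is only 25 hours, so Dashboard has float 2.
Now Ingest→Clean→Index→Dashboard = 9+7+6+7 = 29 is longest, so the finish becomes 29 hours.
Change in finish: 29 − 27 = +2 hours.

2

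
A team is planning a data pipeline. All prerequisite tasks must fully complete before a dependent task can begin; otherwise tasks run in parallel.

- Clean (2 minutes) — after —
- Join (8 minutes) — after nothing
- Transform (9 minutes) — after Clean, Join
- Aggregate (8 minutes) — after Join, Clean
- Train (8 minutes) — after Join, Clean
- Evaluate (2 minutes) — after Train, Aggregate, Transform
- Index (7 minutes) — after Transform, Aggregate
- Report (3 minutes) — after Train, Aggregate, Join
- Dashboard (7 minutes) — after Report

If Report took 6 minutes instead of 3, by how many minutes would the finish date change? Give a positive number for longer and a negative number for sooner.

Baseline: Join→Aggregate→Report→Dashboard = 8+8+3+7 = 26 → 26 minutes.
Since Report is critical, the +3 change carries straight to that chain (now 29 minutes).
No other chain overtakes it, so the finish is 29 minutes.
Change in finish: 29 − 26 = +3 minutes.

3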